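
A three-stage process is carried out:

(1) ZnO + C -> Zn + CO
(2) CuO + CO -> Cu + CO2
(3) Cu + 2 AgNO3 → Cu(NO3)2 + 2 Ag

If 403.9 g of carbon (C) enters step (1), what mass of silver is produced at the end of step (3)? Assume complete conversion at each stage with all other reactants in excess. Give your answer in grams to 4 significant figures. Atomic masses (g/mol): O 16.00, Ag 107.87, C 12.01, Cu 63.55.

7255 g

M(C) = 12.01 g/mol.
M(Ag) = 107.87 g/mol.
n(C) = 403.9 / 12.01 = 33.630 mol.
Reaction (1): C→CO ratio 1:1 ⇒ n(CO) = 33.630 mol.
Reaction (2): CO→Cu ratio 1:1 ⇒ n(Cu) = 33.630 mol.
Reaction (3): Cu→Ag ratio 1:2 ⇒ n(Ag) = 67.261 mol.
Mass of Ag = 67.261 × 107.87 = 7255.4 g.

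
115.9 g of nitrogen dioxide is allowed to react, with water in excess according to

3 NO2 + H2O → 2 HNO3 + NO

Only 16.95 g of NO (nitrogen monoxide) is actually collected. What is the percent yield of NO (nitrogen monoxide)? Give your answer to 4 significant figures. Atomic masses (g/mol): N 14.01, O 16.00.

67.27 %

M(NO2) = 14.01 + 2(16.00) = 46.01 g/mol.
M(NO) = 14.01 + 16.00 = 30.01 g/mol.
n(NO2) = 115.90 g / 46.01 g/mol = 2.5190 mol.
From the equation the NO2:NO mole ratio is 3:1, so n(NO) = 2.5190 × 1/3 = 0.83967 mol.
Mass of NO = 0.83967 mol × 30.01 g/mol = 25.199 g.
This is the theoretical yield. Percent yield = 16.95 g / 25.199 g × 100% = 67.266%.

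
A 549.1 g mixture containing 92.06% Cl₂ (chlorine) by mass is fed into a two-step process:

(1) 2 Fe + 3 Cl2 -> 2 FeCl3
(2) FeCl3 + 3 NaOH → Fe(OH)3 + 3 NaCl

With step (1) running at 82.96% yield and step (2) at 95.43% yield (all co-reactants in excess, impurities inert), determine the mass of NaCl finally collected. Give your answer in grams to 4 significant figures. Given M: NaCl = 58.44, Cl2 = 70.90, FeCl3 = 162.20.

Pure Cl2 = 549.1 × 0.9206 = 505.50 g.
n(Cl2) = 505.50 / 70.90 = 7.1298 mol.
Step 1 (Cl2:FeCl3 = 3:2): theoretical n(FeCl3) = 4.7532 mol; at 82.96% yield, n(FeCl3) = 3.9432 mol.
Step 2 (FeCl3:NaCl = 1:3): theoretical n(NaCl) = 11.830 mol, so theoretical mass = 11.830 × 58.44 = 691.33 g.
At 95.43% yield, actual mass of NaCl = 691.33 × 0.9543 = 659.74 g.

659.7 g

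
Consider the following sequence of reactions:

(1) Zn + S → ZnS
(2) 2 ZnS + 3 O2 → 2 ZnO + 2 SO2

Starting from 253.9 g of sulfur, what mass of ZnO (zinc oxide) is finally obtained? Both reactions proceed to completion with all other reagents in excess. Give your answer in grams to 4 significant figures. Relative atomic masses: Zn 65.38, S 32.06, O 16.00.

644.5 g

M(S) = 32.06 g/mol.
M(ZnO) = 65.38 + 16.00 = 81.38 g/mol.
n(S) = 253.90 / 32.06 = 7.9195 mol.
Step 1 gives a 1:1 ratio of S to ZnS, so n(ZnS) = 7.9195 mol.
In step 2 the ZnS:ZnO ratio is 2:2, so n(ZnO) = 7.9195 mol.
Mass of ZnO = 7.9195 × 81.38 = 644.49 g.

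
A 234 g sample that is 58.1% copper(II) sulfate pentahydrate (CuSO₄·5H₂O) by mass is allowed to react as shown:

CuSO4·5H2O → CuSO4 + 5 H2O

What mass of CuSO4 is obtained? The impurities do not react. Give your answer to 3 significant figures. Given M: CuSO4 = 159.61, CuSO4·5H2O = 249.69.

86.9 g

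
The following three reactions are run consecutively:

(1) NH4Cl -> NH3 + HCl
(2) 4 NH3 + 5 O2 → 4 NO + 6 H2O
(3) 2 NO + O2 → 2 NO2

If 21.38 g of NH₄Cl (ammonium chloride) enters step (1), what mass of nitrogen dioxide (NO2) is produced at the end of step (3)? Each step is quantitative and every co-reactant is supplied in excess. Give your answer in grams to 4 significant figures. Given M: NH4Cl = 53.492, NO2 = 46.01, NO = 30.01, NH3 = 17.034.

n(NH4Cl) = 21.38 / 53.492 = 0.39969 mol.
Reaction (1): NH4Cl→NH3 ratio 1:1 ⇒ n(NH3) = 0.39969 mol.
Reaction (2): NH3→NO ratio 4:4 ⇒ n(NO) = 0.39969 mol.
Reaction (3): NO→NO2 ratio 2:2 ⇒ n(NO2) = 0.39969 mol.
Mass of NO2 = 0.39969 × 46.01 = 18.390 g.

18.39 g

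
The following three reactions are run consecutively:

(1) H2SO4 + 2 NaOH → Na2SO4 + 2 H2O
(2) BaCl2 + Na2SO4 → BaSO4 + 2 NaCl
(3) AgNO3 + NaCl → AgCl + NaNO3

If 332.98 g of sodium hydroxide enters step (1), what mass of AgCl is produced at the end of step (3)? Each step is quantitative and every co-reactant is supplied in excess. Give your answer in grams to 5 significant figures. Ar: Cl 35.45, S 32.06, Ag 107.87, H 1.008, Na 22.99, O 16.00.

1193.1 g

M(NaOH) = 22.99 + 16.00 + 1.008 = 39.998 g/mol.
M(AgCl) = 107.87 + 35.45 = 143.32 g/mol.
n(NaOH) = 332.98 / 39.998 = 8.32492 mol.
Reaction (1): NaOH→Na2SO4 ratio 2:1 ⇒ n(Na2SO4) = 4.16246 mol.
Reaction (2): Na2SO4→NaCl ratio 1:2 ⇒ n(NaCl) = 8.32492 mol.
Reaction (3): NaCl→AgCl ratio 1:1 ⇒ n(AgCl) = 8.32492 mol.
Mass of AgCl = 8.32492 × 143.32 = 1193.13 g.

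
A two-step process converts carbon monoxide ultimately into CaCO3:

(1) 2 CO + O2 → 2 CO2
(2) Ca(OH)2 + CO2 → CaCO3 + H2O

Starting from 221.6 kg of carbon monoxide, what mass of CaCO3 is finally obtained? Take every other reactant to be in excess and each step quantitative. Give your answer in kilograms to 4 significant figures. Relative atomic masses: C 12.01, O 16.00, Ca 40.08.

M(CO) = 12.01 + 16.00 = 28.01 g/mol.
M(CaCO3) = 40.08 + 12.01 + 3(16.00) = 100.09 g/mol.
221.6 kg = 221600 g.
n(CO) = 221600 / 28.01 = 7911.5 mol.
Step 1 gives a 2:2 ratio of CO to CO2, so n(CO2) = 7911.5 mol.
In step 2 the CO2:CaCO3 ratio is 1:1, so n(CaCO3) = 7911.5 mol.
Mass of CaCO3 = 7911.5 × 100.09 = 791860 g = 791.9 kg.

791.9 kg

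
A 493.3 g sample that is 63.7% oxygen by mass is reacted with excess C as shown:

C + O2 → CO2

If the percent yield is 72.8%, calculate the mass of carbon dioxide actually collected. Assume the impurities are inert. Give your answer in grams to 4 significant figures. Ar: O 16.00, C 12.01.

314.6 g

Pure O2 available = 493.3 g × 0.637 = 314.23 g.
M(O2) = 2(16.00) = 32.00 g/mol.
M(CO2) = 12.01 + 2(16.00) = 44.01 g/mol.
n(O2) = 314.23 g / 32.00 g/mol = 9.8198 mol.
From the equation the O2:CO2 mole ratio is 1:1, so n(CO2) = 9.8198 × 1/1 = 9.8198 mol.
Mass of CO2 = 9.8198 mol × 44.01 g/mol = 432.17 g.
Actual mass collected = 432.17 g × 0.728 = 314.62 g.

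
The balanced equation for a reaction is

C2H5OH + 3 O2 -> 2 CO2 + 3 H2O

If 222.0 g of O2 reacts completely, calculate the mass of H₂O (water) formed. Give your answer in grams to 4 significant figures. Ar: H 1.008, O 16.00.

125.0 g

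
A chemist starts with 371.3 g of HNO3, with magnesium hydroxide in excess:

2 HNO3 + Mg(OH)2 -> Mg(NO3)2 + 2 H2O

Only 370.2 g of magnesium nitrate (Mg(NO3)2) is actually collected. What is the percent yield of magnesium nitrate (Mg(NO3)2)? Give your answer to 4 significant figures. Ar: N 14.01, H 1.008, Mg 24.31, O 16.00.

84.72 %

M(HNO3) = 1.008 + 14.01 + 3(16.00) = 63.018 g/mol.
M(Mg(NO3)2) = 24.31 + 2(14.01) + 6(16.00) = 148.33 g/mol.
n(HNO3) = 371.30 g / 63.018 g/mol = 5.8920 mol.
From the equation the HNO3:Mg(NO3)2 mole ratio is 2:1, so n(Mg(NO3)2) = 5.8920 × 1/2 = 2.9460 mol.
Mass of Mg(NO3)2 = 2.9460 mol × 148.33 g/mol = 436.98 g.
This is the theoretical yield. Percent yield = 370.2 g / 436.98 g × 100% = 84.718%.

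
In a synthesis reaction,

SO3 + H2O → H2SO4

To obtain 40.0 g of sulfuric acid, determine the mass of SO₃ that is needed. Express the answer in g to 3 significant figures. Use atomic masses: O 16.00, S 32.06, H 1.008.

32.7 g

M(H2SO4) = 2(1.008) + 32.06 + 4(16.00) = 98.076 g/mol.
M(SO3) = 32.06 + 3(16.00) = 80.06 g/mol.
n(H2SO4) = 40.00 g / 98.076 g/mol = 0.4078 mol.
From the equation the H2SO4:SO3 mole ratio is 1:1, so n(SO3) = 0.4078 × 1/1 = 0.4078 mol.
Mass of SO3 = 0.4078 mol × 80.06 g/mol = 32.65 g.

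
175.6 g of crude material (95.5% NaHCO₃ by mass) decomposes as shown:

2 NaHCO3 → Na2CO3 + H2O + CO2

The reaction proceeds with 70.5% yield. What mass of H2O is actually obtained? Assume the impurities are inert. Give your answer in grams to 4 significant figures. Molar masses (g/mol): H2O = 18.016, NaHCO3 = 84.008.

12.68 g

Pure NaHCO3 available = 175.6 g × 0.955 = 167.70 g.
n(NaHCO3) = 167.70 g / 84.008 g/mol = 1.9962 mol.
From the equation the NaHCO3:H2O mole ratio is 2:1, so n(H2O) = 1.9962 × 1/2 = 0.99811 mol.
Mass of H2O = 0.99811 mol × 18.016 g/mol = 17.982 g.
Actual mass collected = 17.982 g × 0.705 = 12.677 g.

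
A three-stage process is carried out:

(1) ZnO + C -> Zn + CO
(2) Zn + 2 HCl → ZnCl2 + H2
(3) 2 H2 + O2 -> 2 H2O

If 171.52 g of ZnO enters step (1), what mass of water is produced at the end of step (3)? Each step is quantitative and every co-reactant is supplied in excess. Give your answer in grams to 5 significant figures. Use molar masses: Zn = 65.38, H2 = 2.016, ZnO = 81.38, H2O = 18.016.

n(ZnO) = 171.52 / 81.38 = 2.10764 mol.
Reaction (1): ZnO→Zn ratio 1:1 ⇒ n(Zn) = 2.10764 mol.
Reaction (2): Zn→H2 ratio 1:1 ⇒ n(H2) = 2.10764 mol.
Reaction (3): H2→H2O ratio 2:2 ⇒ n(H2O) = 2.10764 mol.
Mass of H2O = 2.10764 × 18.016 = 37.9713 g.

37.971 g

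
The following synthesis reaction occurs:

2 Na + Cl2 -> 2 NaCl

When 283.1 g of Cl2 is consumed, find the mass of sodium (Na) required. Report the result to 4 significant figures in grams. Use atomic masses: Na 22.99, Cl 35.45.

183.6 g

M(Cl2) = 2(35.45) = 70.90 g/mol.
M(Na) = 22.99 g/mol.
n(Cl2) = 283.10 g / 70.90 g/mol = 3.9929 mol.
From the equation the Cl2:Na mole ratio is 1:2, so n(Na) = 3.9929 × 2/1 = 7.9859 mol.
Mass of Na = 7.9859 mol × 22.99 g/mol = 183.60 g.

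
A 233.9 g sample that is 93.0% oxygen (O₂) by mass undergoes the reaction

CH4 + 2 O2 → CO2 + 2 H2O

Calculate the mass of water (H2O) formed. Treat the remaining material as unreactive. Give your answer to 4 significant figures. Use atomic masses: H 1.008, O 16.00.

Mass of pure O2 = 233.9 g × 0.930 = 217.53 g.
M(O2) = 2(16.00) = 32.00 g/mol.
M(H2O) = 2(1.008) + 16.00 = 18.016 g/mol.
n(O2) = 217.53 g / 32.00 g/mol = 6.7977 mol.
From the equation the O2:H2O mole ratio is 2:2, so n(H2O) = 6.7977 × 2/2 = 6.7977 mol.
Mass of H2O = 6.7977 mol × 18.016 g/mol = 122.47 g.

122.5 g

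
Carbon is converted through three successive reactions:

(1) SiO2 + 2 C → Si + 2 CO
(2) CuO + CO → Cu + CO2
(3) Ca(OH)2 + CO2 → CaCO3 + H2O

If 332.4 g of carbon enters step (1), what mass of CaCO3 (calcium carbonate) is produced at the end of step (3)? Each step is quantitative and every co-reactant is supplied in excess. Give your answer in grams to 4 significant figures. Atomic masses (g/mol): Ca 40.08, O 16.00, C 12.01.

M(C) = 12.01 g/mol.
M(CaCO3) = 40.08 + 12.01 + 3(16.00) = 100.09 g/mol.
n(C) = 332.4 / 12.01 = 27.677 mol.
Reaction (1): C→CO ratio 2:2 ⇒ n(CO) = 27.677 mol.
Reaction (2): CO→CO2 ratio 1:1 ⇒ n(CO2) = 27.677 mol.
Reaction (3): CO2→CaCO3 ratio 1:1 ⇒ n(CaCO3) = 27.677 mol.
Mass of CaCO3 = 27.677 × 100.09 = 2770.2 g.

2770 g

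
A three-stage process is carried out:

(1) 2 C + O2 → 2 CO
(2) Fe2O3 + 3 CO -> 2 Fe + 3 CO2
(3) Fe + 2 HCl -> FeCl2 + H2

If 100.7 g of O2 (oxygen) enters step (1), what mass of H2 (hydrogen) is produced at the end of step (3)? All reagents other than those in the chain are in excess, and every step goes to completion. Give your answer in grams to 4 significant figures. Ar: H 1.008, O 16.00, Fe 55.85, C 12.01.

8.459 g

M(O2) = 2(16.00) = 32.00 g/mol.
M(H2) = 2(1.008) = 2.016 g/mol.
n(O2) = 100.7 / 32.00 = 3.1469 mol.
Reaction (1): O2→CO ratio 1:2 ⇒ n(CO) = 6.2938 mol.
Reaction (2): CO→Fe ratio 3:2 ⇒ n(Fe) = 4.1958 mol.
Reaction (3): Fe→H2 ratio 1:1 ⇒ n(H2) = 4.1958 mol.
Mass of H2 = 4.1958 × 2.016 = 8.4588 g.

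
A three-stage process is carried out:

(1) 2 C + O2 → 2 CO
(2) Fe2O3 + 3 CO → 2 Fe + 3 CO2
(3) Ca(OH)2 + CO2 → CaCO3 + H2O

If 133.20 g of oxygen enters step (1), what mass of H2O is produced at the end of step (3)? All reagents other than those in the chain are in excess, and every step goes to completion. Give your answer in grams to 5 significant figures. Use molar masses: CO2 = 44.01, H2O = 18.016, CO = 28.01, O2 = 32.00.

n(O2) = 133.20 / 32.00 = 4.16250 mol.
Reaction (1): O2→CO ratio 1:2 ⇒ n(CO) = 8.32500 mol.
Reaction (2): CO→CO2 ratio 3:3 ⇒ n(CO2) = 8.32500 mol.
Reaction (3): CO2→H2O ratio 1:1 ⇒ n(H2O) = 8.32500 mol.
Mass of H2O = 8.32500 × 18.016 = 149.983 g.

149.98 g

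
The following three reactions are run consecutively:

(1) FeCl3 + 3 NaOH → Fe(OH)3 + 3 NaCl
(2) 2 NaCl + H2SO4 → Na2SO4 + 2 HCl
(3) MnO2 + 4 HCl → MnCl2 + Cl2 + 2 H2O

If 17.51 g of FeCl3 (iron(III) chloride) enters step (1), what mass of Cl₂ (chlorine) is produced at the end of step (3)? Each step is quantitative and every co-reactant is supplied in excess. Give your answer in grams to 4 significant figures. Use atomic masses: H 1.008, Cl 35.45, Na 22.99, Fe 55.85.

M(FeCl3) = 55.85 + 3(35.45) = 162.20 g/mol.
M(Cl2) = 2(35.45) = 70.90 g/mol.
n(FeCl3) = 17.51 / 162.20 = 0.10795 mol.
Reaction (1): FeCl3→NaCl ratio 1:3 ⇒ n(NaCl) = 0.32386 mol.
Reaction (2): NaCl→HCl ratio 2:2 ⇒ n(HCl) = 0.32386 mol.
Reaction (3): HCl→Cl2 ratio 4:1 ⇒ n(Cl2) = 0.080965 mol.
Mass of Cl2 = 0.080965 × 70.90 = 5.7404 g.

5.740 g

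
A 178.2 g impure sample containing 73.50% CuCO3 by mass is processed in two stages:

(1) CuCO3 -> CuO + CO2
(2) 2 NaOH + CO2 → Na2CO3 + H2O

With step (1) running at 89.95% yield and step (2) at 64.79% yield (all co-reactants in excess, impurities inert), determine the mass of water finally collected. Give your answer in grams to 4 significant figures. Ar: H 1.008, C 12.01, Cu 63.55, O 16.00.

11.13 g

Pure CuCO3 = 178.2 × 0.7350 = 130.98 g.
M(CuCO3) = 63.55 + 12.01 + 3(16.00) = 123.56 g/mol.
M(H2O) = 2(1.008) + 16.00 = 18.016 g/mol.
n(CuCO3) = 130.98 / 123.56 = 1.0600 mol.
Step 1 (CuCO3:CO2 = 1:1): theoretical n(CO2) = 1.0600 mol; at 89.95% yield, n(CO2) = 0.95349 mol.
Step 2 (CO2:H2O = 1:1): theoretical n(H2O) = 0.95349 mol, so theoretical mass = 0.95349 × 18.016 = 17.178 g.
At 64.79% yield, actual mass of H2O = 17.178 × 0.6479 = 11.130 g.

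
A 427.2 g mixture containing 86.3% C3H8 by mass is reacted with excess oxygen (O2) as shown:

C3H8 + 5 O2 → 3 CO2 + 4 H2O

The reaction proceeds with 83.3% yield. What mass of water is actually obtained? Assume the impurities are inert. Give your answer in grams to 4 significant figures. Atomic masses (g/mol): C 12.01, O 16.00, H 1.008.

Pure C3H8 available = 427.2 g × 0.863 = 368.67 g.
M(C3H8) = 3(12.01) + 8(1.008) = 44.094 g/mol.
M(H2O) = 2(1.008) + 16.00 = 18.016 g/mol.
n(C3H8) = 368.67 g / 44.094 g/mol = 8.3611 mol.
From the equation the C3H8:H2O mole ratio is 1:4, so n(H2O) = 8.3611 × 4/1 = 33.444 mol.
Mass of H2O = 33.444 mol × 18.016 g/mol = 602.53 g.
Actual mass collected = 602.53 g × 0.833 = 501.91 g.

501.9 g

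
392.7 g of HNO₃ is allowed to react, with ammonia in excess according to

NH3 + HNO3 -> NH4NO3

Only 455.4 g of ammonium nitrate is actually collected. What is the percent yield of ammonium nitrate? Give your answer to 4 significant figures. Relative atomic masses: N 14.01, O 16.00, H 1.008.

M(HNO3) = 1.008 + 14.01 + 3(16.00) = 63.018 g/mol.
M(NH4NO3) = 2(14.01) + 4(1.008) + 3(16.00) = 80.052 g/mol.
n(HNO3) = 392.70 g / 63.018 g/mol = 6.2316 mol.
From the equation the HNO3:NH4NO3 mole ratio is 1:1, so n(NH4NO3) = 6.2316 × 1/1 = 6.2316 mol.
Mass of NH4NO3 = 6.2316 mol × 80.052 g/mol = 498.85 g.
This is the theoretical yield. Percent yield = 455.4 g / 498.85 g × 100% = 91.290%.

91.29 %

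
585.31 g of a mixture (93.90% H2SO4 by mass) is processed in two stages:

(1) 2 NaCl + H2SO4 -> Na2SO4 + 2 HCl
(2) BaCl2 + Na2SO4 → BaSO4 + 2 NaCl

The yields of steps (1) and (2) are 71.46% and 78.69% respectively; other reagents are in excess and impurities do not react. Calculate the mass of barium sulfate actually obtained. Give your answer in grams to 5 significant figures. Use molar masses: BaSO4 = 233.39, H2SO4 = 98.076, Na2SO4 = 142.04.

735.45 g

Pure H2SO4 = 585.31 × 0.9390 = 549.606 g.
n(H2SO4) = 549.606 / 98.076 = 5.60388 mol.
Step 1 (H2SO4:Na2SO4 = 1:1): theoretical n(Na2SO4) = 5.60388 mol; at 71.46% yield, n(Na2SO4) = 4.00453 mol.
Step 2 (Na2SO4:BaSO4 = 1:1): theoretical n(BaSO4) = 4.00453 mol, so theoretical mass = 4.00453 × 233.39 = 934.618 g.
At 78.69% yield, actual mass of BaSO4 = 934.618 × 0.7869 = 735.451 g.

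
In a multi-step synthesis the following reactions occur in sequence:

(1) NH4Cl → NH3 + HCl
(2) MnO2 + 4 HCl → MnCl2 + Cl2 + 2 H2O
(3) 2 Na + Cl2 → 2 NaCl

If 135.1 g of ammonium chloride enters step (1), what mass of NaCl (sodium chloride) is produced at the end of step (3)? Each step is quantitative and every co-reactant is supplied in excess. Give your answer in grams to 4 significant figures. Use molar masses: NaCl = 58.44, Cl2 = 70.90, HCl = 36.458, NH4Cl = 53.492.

73.80 g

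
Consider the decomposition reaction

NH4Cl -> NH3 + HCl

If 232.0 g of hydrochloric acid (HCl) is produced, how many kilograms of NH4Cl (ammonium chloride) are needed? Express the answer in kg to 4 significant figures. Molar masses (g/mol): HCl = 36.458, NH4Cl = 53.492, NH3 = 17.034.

0.3404 kg

n(HCl) = 232.00 g / 36.458 g/mol = 6.3635 mol.
From the equation the HCl:NH4Cl mole ratio is 1:1, so n(NH4Cl) = 6.3635 × 1/1 = 6.3635 mol.
Mass of NH4Cl = 6.3635 mol × 53.492 g/mol = 340.40 g.
Converting to kg: 340.40 g = 0.3404 kg.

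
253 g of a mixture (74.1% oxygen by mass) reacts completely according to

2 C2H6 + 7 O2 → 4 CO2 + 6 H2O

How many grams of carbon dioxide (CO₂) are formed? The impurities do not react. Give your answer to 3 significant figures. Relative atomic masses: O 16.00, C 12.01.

147 g

Mass of pure O2 = 253 g × 0.741 = 187.5 g.
M(O2) = 2(16.00) = 32.00 g/mol.
M(CO2) = 12.01 + 2(16.00) = 44.01 g/mol.
n(O2) = 187.5 g / 32.00 g/mol = 5.859 mol.
From the equation the O2:CO2 mole ratio is 7:4, so n(CO2) = 5.859 × 4/7 = 3.348 mol.
Mass of CO2 = 3.348 mol × 44.01 g/mol = 147.3 g.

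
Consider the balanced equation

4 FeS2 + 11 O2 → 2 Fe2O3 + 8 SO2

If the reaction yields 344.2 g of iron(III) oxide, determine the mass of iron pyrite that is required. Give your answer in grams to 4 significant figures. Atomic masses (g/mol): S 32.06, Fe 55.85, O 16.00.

M(Fe2O3) = 2(55.85) + 3(16.00) = 159.70 g/mol.
M(FeS2) = 55.85 + 2(32.06) = 119.97 g/mol.
n(Fe2O3) = 344.20 g / 159.70 g/mol = 2.1553 mol.
From the equation the Fe2O3:FeS2 mole ratio is 2:4, so n(FeS2) = 2.1553 × 4/2 = 4.3106 mol.
Mass of FeS2 = 4.3106 mol × 119.97 g/mol = 517.14 g.

517.1 g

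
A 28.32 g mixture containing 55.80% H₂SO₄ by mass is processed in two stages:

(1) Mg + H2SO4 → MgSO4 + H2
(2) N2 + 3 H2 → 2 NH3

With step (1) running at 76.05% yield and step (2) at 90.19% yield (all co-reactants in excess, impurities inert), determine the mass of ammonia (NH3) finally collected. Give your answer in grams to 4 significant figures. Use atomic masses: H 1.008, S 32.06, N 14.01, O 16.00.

Pure H2SO4 = 28.32 × 0.5580 = 15.803 g.
M(H2SO4) = 2(1.008) + 32.06 + 4(16.00) = 98.076 g/mol.
M(NH3) = 14.01 + 3(1.008) = 17.034 g/mol.
n(H2SO4) = 15.803 / 98.076 = 0.16113 mol.
Step 1 (H2SO4:H2 = 1:1): theoretical n(H2) = 0.16113 mol; at 76.05% yield, n(H2) = 0.12254 mol.
Step 2 (H2:NH3 = 3:2): theoretical n(NH3) = 0.081691 mol, so theoretical mass = 0.081691 × 17.034 = 1.3915 g.
At 90.19% yield, actual mass of NH3 = 1.3915 × 0.9019 = 1.2550 g.

1.255 g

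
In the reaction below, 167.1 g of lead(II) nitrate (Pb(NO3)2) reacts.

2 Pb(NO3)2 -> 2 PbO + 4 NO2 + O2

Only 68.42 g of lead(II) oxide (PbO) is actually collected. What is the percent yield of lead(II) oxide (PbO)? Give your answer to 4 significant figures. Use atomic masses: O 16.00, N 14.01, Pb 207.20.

60.76 %

M(Pb(NO3)2) = 207.20 + 2(14.01) + 6(16.00) = 331.22 g/mol.
M(PbO) = 207.20 + 16.00 = 223.20 g/mol.
n(Pb(NO3)2) = 167.10 g / 331.22 g/mol = 0.50450 mol.
From the equation the Pb(NO3)2:PbO mole ratio is 2:2, so n(PbO) = 0.50450 × 2/2 = 0.50450 mol.
Mass of PbO = 0.50450 mol × 223.20 g/mol = 112.60 g.
This is the theoretical yield. Percent yield = 68.42 g / 112.60 g × 100% = 60.762%.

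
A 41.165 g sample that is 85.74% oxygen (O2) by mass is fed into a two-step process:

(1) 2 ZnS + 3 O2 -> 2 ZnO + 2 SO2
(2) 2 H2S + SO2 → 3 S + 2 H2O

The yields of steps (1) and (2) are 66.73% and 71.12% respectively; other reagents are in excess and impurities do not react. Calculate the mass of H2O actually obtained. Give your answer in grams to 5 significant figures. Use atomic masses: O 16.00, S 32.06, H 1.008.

Pure O2 = 41.165 × 0.8574 = 35.2949 g.
M(O2) = 2(16.00) = 32.00 g/mol.
M(H2O) = 2(1.008) + 16.00 = 18.016 g/mol.
n(O2) = 35.2949 / 32.00 = 1.10296 mol.
Step 1 (O2:SO2 = 3:2): theoretical n(SO2) = 0.735310 mol; at 66.73% yield, n(SO2) = 0.490672 mol.
Step 2 (SO2:H2O = 1:2): theoretical n(H2O) = 0.981344 mol, so theoretical mass = 0.981344 × 18.016 = 17.6799 g.
At 71.12% yield, actual mass of H2O = 17.6799 × 0.7112 = 12.5739 g.

12.574 g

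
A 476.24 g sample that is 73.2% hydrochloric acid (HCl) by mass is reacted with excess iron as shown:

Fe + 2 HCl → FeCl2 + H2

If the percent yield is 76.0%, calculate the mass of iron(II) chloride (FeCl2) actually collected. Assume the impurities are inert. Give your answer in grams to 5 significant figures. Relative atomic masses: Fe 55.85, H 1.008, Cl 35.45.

Pure HCl available = 476.24 g × 0.732 = 348.608 g.
M(HCl) = 1.008 + 35.45 = 36.458 g/mol.
M(FeCl2) = 55.85 + 2(35.45) = 126.75 g/mol.
n(HCl) = 348.608 g / 36.458 g/mol = 9.56190 mol.
From the equation the HCl:FeCl2 mole ratio is 2:1, so n(FeCl2) = 9.56190 × 1/2 = 4.78095 mol.
Mass of FeCl2 = 4.78095 mol × 126.75 g/mol = 605.985 g.
Actual mass collected = 605.985 g × 0.760 = 460.549 g.

460.55 g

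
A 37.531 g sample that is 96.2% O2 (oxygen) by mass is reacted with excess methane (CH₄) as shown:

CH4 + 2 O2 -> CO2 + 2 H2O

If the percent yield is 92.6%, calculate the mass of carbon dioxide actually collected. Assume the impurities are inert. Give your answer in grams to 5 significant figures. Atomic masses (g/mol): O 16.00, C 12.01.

22.990 g

Pure O2 available = 37.531 g × 0.962 = 36.1048 g.
M(O2) = 2(16.00) = 32.00 g/mol.
M(CO2) = 12.01 + 2(16.00) = 44.01 g/mol.
n(O2) = 36.1048 g / 32.00 g/mol = 1.12828 mol.
From the equation the O2:CO2 mole ratio is 2:1, so n(CO2) = 1.12828 × 1/2 = 0.564138 mol.
Mass of CO2 = 0.564138 mol × 44.01 g/mol = 24.8277 g.
Actual mass collected = 24.8277 g × 0.926 = 22.9905 g.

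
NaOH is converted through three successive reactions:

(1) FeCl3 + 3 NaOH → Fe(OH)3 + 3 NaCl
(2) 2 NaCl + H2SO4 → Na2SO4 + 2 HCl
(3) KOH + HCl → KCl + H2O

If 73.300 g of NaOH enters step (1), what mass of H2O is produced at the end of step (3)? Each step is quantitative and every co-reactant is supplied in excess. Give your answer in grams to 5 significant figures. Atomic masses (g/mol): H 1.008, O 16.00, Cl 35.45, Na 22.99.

33.016 g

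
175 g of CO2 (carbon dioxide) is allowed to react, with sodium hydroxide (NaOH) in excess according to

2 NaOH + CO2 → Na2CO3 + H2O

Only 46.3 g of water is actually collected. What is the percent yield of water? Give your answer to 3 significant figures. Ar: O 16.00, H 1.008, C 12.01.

64.6 %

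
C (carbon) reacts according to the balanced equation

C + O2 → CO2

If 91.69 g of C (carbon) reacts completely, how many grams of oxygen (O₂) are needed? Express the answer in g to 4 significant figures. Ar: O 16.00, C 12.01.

M(C) = 12.01 g/mol.
M(O2) = 2(16.00) = 32.00 g/mol.
n(C) = 91.690 g / 12.01 g/mol = 7.6345 mol.
From the equation the C:O2 mole ratio is 1:1, so n(O2) = 7.6345 × 1/1 = 7.6345 mol.
Mass of O2 = 7.6345 mol × 32.00 g/mol = 244.30 g.

244.3 g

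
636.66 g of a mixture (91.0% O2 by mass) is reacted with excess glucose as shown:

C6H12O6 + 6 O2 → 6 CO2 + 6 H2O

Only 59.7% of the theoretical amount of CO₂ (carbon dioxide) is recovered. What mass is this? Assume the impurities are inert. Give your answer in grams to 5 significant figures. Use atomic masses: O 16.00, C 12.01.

475.69 g

Pure O2 available = 636.66 g × 0.910 = 579.361 g.
M(O2) = 2(16.00) = 32.00 g/mol.
M(CO2) = 12.01 + 2(16.00) = 44.01 g/mol.
n(O2) = 579.361 g / 32.00 g/mol = 18.1050 mol.
From the equation the O2:CO2 mole ratio is 6:6, so n(CO2) = 18.1050 × 6/6 = 18.1050 mol.
Mass of CO2 = 18.1050 mol × 44.01 g/mol = 796.802 g.
Actual mass collected = 796.802 g × 0.597 = 475.691 g.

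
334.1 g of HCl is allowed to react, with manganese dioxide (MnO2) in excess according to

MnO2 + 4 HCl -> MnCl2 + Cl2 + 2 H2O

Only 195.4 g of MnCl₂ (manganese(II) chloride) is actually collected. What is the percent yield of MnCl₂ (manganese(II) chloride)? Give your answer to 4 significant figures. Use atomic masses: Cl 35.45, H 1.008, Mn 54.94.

67.78 %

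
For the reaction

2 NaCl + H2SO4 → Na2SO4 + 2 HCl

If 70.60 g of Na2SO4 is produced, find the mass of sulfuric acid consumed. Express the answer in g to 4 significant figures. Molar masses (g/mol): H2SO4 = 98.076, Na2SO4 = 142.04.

48.75 g

n(Na2SO4) = 70.600 g / 142.04 g/mol = 0.49704 mol.
From the equation the Na2SO4:H2SO4 mole ratio is 1:1, so n(H2SO4) = 0.49704 × 1/1 = 0.49704 mol.
Mass of H2SO4 = 0.49704 mol × 98.076 g/mol = 48.748 g.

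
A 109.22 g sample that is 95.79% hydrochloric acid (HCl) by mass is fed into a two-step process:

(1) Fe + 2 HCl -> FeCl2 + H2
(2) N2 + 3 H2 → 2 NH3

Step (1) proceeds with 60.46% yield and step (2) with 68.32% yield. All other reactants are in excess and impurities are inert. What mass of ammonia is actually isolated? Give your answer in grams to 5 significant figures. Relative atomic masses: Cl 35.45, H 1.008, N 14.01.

6.7304 g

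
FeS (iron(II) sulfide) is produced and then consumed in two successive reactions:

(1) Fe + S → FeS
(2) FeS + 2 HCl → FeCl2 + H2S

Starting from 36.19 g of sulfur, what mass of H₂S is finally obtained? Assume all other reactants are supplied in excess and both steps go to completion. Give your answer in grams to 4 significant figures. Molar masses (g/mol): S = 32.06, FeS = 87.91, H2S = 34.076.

38.47 g

n(S) = 36.190 / 32.06 = 1.1288 mol.
Step 1 gives a 1:1 ratio of S to FeS, so n(FeS) = 1.1288 mol.
In step 2 the FeS:H2S ratio is 1:1, so n(H2S) = 1.1288 mol.
Mass of H2S = 1.1288 × 34.076 = 38.466 g.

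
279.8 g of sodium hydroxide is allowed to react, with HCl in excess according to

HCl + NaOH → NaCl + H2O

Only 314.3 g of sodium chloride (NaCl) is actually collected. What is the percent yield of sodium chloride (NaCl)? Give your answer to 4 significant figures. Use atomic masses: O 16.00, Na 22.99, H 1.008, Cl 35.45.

76.88 %

M(NaOH) = 22.99 + 16.00 + 1.008 = 39.998 g/mol.
M(NaCl) = 22.99 + 35.45 = 58.44 g/mol.
n(NaOH) = 279.80 g / 39.998 g/mol = 6.9953 mol.
From the equation the NaOH:NaCl mole ratio is 1:1, so n(NaCl) = 6.9953 × 1/1 = 6.9953 mol.
Mass of NaCl = 6.9953 mol × 58.44 g/mol = 408.81 g.
This is the theoretical yield. Percent yield = 314.3 g / 408.81 g × 100% = 76.882%.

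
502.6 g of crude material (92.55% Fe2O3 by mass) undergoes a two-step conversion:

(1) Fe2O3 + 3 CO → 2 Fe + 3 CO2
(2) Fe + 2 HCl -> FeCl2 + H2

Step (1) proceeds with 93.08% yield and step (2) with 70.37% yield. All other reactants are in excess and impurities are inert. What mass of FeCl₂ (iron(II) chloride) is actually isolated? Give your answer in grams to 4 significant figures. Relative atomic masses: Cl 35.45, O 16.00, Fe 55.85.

483.6 g

Pure Fe2O3 = 502.6 × 0.9255 = 465.16 g.
M(Fe2O3) = 2(55.85) + 3(16.00) = 159.70 g/mol.
M(FeCl2) = 55.85 + 2(35.45) = 126.75 g/mol.
n(Fe2O3) = 465.16 / 159.70 = 2.9127 mol.
Step 1 (Fe2O3:Fe = 1:2): theoretical n(Fe) = 5.8254 mol; at 93.08% yield, n(Fe) = 5.4223 mol.
Step 2 (Fe:FeCl2 = 1:1): theoretical n(FeCl2) = 5.4223 mol, so theoretical mass = 5.4223 × 126.75 = 687.27 g.
At 70.37% yield, actual mass of FeCl2 = 687.27 × 0.7037 = 483.63 g.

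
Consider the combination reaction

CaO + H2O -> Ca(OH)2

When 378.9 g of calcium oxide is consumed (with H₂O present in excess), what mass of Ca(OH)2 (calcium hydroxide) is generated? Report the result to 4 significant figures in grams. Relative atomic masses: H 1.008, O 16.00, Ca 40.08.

M(CaO) = 40.08 + 16.00 = 56.08 g/mol.
M(Ca(OH)2) = 40.08 + 2(16.00) + 2(1.008) = 74.096 g/mol.
n(CaO) = 378.90 g / 56.08 g/mol = 6.7564 mol.
From the equation the CaO:Ca(OH)2 mole ratio is 1:1, so n(Ca(OH)2) = 6.7564 × 1/1 = 6.7564 mol.
Mass of Ca(OH)2 = 6.7564 mol × 74.096 g/mol = 500.62 g.

500.6 g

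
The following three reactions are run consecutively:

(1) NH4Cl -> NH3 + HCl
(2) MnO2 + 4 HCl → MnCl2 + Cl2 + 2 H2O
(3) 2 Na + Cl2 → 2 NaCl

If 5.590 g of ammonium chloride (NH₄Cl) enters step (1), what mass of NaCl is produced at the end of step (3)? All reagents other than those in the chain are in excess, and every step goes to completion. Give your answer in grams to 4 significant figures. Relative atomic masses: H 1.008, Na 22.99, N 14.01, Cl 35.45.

M(NH4Cl) = 14.01 + 4(1.008) + 35.45 = 53.492 g/mol.
M(NaCl) = 22.99 + 35.45 = 58.44 g/mol.
n(NH4Cl) = 5.590 / 53.492 = 0.10450 mol.
Reaction (1): NH4Cl→HCl ratio 1:1 ⇒ n(HCl) = 0.10450 mol.
Reaction (2): HCl→Cl2 ratio 4:1 ⇒ n(Cl2) = 0.026125 mol.
Reaction (3): Cl2→NaCl ratio 1:2 ⇒ n(NaCl) = 0.052251 mol.
Mass of NaCl = 0.052251 × 58.44 = 3.0535 g.

3.054 g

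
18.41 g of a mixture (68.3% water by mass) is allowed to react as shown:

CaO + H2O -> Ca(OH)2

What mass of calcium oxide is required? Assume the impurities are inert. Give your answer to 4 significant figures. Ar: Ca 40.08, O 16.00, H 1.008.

39.14 g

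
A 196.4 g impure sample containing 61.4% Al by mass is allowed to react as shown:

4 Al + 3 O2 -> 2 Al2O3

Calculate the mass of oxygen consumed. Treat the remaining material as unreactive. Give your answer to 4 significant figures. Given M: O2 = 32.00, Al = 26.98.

107.3 g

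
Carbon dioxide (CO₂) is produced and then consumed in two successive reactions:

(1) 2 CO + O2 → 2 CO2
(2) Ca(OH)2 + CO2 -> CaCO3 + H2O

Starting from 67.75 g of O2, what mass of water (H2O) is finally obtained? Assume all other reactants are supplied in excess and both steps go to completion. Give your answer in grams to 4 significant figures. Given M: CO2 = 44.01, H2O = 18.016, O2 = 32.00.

76.29 g

n(O2) = 67.750 / 32.00 = 2.1172 mol.
Step 1 gives a 1:2 ratio of O2 to CO2, so n(CO2) = 4.2344 mol.
In step 2 the CO2:H2O ratio is 1:1, so n(H2O) = 4.2344 mol.
Mass of H2O = 4.2344 × 18.016 = 76.286 g.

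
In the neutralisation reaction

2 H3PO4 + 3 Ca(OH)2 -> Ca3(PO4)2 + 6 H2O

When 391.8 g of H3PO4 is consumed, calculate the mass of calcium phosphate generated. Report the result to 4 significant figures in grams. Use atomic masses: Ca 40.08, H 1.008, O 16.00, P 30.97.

620.1 g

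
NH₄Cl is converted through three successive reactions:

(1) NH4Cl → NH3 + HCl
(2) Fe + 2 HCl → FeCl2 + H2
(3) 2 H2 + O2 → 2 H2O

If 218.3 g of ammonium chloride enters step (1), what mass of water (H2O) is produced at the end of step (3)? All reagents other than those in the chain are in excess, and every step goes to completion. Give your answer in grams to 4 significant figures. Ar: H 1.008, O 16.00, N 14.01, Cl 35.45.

36.76 g

M(NH4Cl) = 14.01 + 4(1.008) + 35.45 = 53.492 g/mol.
M(H2O) = 2(1.008) + 16.00 = 18.016 g/mol.
n(NH4Cl) = 218.3 / 53.492 = 4.0810 mol.
Reaction (1): NH4Cl→HCl ratio 1:1 ⇒ n(HCl) = 4.0810 mol.
Reaction (2): HCl→H2 ratio 2:1 ⇒ n(H2) = 2.0405 mol.
Reaction (3): H2→H2O ratio 2:2 ⇒ n(H2O) = 2.0405 mol.
Mass of H2O = 2.0405 × 18.016 = 36.762 g.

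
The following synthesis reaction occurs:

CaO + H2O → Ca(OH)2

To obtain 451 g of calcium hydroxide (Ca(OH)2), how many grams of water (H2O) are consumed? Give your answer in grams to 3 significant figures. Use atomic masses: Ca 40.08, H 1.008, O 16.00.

110 g

M(Ca(OH)2) = 40.08 + 2(16.00) + 2(1.008) = 74.096 g/mol.
M(H2O) = 2(1.008) + 16.00 = 18.016 g/mol.
n(Ca(OH)2) = 451.0 g / 74.096 g/mol = 6.087 mol.
From the equation the Ca(OH)2:H2O mole ratio is 1:1, so n(H2O) = 6.087 × 1/1 = 6.087 mol.
Mass of H2O = 6.087 mol × 18.016 g/mol = 109.7 g.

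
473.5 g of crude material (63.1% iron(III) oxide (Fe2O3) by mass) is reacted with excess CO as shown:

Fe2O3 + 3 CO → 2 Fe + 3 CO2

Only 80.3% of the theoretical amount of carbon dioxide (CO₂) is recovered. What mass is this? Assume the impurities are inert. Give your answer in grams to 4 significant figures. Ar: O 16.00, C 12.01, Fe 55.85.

Pure Fe2O3 available = 473.5 g × 0.631 = 298.78 g.
M(Fe2O3) = 2(55.85) + 3(16.00) = 159.70 g/mol.
M(CO2) = 12.01 + 2(16.00) = 44.01 g/mol.
n(Fe2O3) = 298.78 g / 159.70 g/mol = 1.8709 mol.
From the equation the Fe2O3:CO2 mole ratio is 1:3, so n(CO2) = 1.8709 × 3/1 = 5.6126 mol.
Mass of CO2 = 5.6126 mol × 44.01 g/mol = 247.01 g.
Actual mass collected = 247.01 g × 0.803 = 198.35 g.

198.4 g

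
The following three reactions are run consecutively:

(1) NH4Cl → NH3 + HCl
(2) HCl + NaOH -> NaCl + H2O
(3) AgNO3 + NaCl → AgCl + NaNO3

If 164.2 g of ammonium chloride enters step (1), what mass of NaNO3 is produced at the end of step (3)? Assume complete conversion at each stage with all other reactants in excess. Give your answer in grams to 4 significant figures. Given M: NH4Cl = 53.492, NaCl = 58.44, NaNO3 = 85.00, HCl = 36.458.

260.9 g

n(NH4Cl) = 164.2 / 53.492 = 3.0696 mol.
Reaction (1): NH4Cl→HCl ratio 1:1 ⇒ n(HCl) = 3.0696 mol.
Reaction (2): HCl→NaCl ratio 1:1 ⇒ n(NaCl) = 3.0696 mol.
Reaction (3): NaCl→NaNO3 ratio 1:1 ⇒ n(NaNO3) = 3.0696 mol.
Mass of NaNO3 = 3.0696 × 85.00 = 260.92 g.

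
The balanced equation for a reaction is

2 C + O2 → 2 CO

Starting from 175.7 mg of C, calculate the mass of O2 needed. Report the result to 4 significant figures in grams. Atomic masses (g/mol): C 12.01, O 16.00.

0.2341 g

M(C) = 12.01 g/mol.
M(O2) = 2(16.00) = 32.00 g/mol.
Convert: 175.7 mg = 0.17570 g.
n(C) = 0.17570 g / 12.01 g/mol = 0.014629 mol.
From the equation the C:O2 mole ratio is 2:1, so n(O2) = 0.014629 × 1/2 = 0.0073147 mol.
Mass of O2 = 0.0073147 mol × 32.00 g/mol = 0.23407 g.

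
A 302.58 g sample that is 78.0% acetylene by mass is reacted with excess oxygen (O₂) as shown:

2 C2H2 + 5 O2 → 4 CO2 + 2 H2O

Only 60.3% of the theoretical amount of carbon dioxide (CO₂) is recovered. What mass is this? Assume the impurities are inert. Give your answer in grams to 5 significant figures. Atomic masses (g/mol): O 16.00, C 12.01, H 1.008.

481.13 g

Pure C2H2 available = 302.58 g × 0.780 = 236.012 g.
M(C2H2) = 2(12.01) + 2(1.008) = 26.036 g/mol.
M(CO2) = 12.01 + 2(16.00) = 44.01 g/mol.
n(C2H2) = 236.012 g / 26.036 g/mol = 9.06485 mol.
From the equation the C2H2:CO2 mole ratio is 2:4, so n(CO2) = 9.06485 × 4/2 = 18.1297 mol.
Mass of CO2 = 18.1297 mol × 44.01 g/mol = 797.888 g.
Actual mass collected = 797.888 g × 0.603 = 481.126 g.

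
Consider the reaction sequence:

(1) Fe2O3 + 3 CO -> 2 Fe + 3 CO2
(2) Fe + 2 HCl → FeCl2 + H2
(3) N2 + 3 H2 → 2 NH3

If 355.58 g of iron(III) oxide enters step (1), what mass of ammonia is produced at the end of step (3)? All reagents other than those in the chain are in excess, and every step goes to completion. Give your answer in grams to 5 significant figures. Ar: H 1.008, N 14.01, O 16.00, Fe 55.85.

50.569 g

M(Fe2O3) = 2(55.85) + 3(16.00) = 159.70 g/mol.
M(NH3) = 14.01 + 3(1.008) = 17.034 g/mol.
n(Fe2O3) = 355.58 / 159.70 = 2.22655 mol.
Reaction (1): Fe2O3→Fe ratio 1:2 ⇒ n(Fe) = 4.45310 mol.
Reaction (2): Fe→H2 ratio 1:1 ⇒ n(H2) = 4.45310 mol.
Reaction (3): H2→NH3 ratio 3:2 ⇒ n(NH3) = 2.96873 mol.
Mass of NH3 = 2.96873 × 17.034 = 50.5694 g.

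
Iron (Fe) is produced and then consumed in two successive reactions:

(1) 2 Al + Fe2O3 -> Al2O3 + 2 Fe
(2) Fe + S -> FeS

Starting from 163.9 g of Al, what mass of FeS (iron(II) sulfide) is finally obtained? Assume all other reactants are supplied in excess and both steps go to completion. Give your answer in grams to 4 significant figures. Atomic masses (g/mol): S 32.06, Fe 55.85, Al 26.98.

M(Al) = 26.98 g/mol.
M(FeS) = 55.85 + 32.06 = 87.91 g/mol.
n(Al) = 163.90 / 26.98 = 6.0749 mol.
Step 1 gives a 2:2 ratio of Al to Fe, so n(Fe) = 6.0749 mol.
In step 2 the Fe:FeS ratio is 1:1, so n(FeS) = 6.0749 mol.
Mass of FeS = 6.0749 × 87.91 = 534.04 g.

534.0 g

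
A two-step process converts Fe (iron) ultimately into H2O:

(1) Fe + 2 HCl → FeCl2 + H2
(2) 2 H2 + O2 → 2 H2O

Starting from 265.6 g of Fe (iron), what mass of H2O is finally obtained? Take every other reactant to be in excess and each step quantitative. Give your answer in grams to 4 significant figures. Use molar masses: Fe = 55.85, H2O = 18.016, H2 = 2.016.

85.68 g

n(Fe) = 265.60 / 55.85 = 4.7556 mol.
Step 1 gives a 1:1 ratio of Fe to H2, so n(H2) = 4.7556 mol.
In step 2 the H2:H2O ratio is 2:2, so n(H2O) = 4.7556 mol.
Mass of H2O = 4.7556 × 18.016 = 85.677 g.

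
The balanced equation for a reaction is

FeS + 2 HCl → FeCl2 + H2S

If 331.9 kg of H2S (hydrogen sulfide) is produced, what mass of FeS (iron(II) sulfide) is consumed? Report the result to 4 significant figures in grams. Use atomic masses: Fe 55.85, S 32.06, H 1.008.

856200 g

M(H2S) = 2(1.008) + 32.06 = 34.076 g/mol.
M(FeS) = 55.85 + 32.06 = 87.91 g/mol.
Convert: 331.9 kg = 331900 g.
n(H2S) = 331900 g / 34.076 g/mol = 9740.0 mol.
From the equation the H2S:FeS mole ratio is 1:1, so n(FeS) = 9740.0 × 1/1 = 9740.0 mol.
Mass of FeS = 9740.0 mol × 87.91 g/mol = 856240 g.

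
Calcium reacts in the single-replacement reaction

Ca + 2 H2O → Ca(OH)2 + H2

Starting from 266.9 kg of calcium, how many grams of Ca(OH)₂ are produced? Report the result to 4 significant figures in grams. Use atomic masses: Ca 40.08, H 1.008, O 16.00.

M(Ca) = 40.08 g/mol.
M(Ca(OH)2) = 40.08 + 2(16.00) + 2(1.008) = 74.096 g/mol.
Convert: 266.9 kg = 266900 g.
n(Ca) = 266900 g / 40.08 g/mol = 6659.2 mol.
From the equation the Ca:Ca(OH)2 mole ratio is 1:1, so n(Ca(OH)2) = 6659.2 × 1/1 = 6659.2 mol.
Mass of Ca(OH)2 = 6659.2 mol × 74.096 g/mol = 493420 g.

493400 g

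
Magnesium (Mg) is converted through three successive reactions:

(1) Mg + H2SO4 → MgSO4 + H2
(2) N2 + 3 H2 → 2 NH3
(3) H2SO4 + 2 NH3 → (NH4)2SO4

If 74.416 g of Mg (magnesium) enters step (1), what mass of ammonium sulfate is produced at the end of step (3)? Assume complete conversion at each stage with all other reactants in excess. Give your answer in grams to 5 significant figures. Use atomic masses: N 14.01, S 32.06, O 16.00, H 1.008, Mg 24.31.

M(Mg) = 24.31 g/mol.
M((NH4)2SO4) = 2(14.01) + 8(1.008) + 32.06 + 4(16.00) = 132.144 g/mol.
n(Mg) = 74.416 / 24.31 = 3.06113 mol.
Reaction (1): Mg→H2 ratio 1:1 ⇒ n(H2) = 3.06113 mol.
Reaction (2): H2→NH3 ratio 3:2 ⇒ n(NH3) = 2.04075 mol.
Reaction (3): NH3→(NH4)2SO4 ratio 2:1 ⇒ n((NH4)2SO4) = 1.02038 mol.
Mass of (NH4)2SO4 = 1.02038 × 132.144 = 134.837 g.

134.84 g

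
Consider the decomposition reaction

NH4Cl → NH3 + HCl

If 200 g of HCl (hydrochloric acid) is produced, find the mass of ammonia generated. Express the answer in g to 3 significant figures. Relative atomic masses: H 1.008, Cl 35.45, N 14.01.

93.4 g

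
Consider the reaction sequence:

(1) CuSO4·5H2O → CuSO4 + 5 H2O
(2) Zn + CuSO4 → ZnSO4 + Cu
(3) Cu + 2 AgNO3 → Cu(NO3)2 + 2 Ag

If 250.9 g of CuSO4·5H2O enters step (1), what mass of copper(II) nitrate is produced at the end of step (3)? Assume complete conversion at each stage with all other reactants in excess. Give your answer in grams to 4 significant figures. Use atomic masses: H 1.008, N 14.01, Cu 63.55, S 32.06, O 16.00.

M(CuSO4·5H2O) = 63.55 + 32.06 + 9(16.00) + 10(1.008) = 249.69 g/mol.
M(Cu(NO3)2) = 63.55 + 2(14.01) + 6(16.00) = 187.57 g/mol.
n(CuSO4·5H2O) = 250.9 / 249.69 = 1.0048 mol.
Reaction (1): CuSO4·5H2O→CuSO4 ratio 1:1 ⇒ n(CuSO4) = 1.0048 mol.
Reaction (2): CuSO4→Cu ratio 1:1 ⇒ n(Cu) = 1.0048 mol.
Reaction (3): Cu→Cu(NO3)2 ratio 1:1 ⇒ n(Cu(NO3)2) = 1.0048 mol.
Mass of Cu(NO3)2 = 1.0048 × 187.57 = 188.48 g.

188.5 g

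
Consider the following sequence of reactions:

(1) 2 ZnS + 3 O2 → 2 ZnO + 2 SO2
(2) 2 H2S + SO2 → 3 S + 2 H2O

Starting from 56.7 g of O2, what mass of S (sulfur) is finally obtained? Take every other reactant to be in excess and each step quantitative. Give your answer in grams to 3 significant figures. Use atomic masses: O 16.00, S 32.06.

114 g

M(O2) = 2(16.00) = 32.00 g/mol.
M(S) = 32.06 g/mol.
n(O2) = 56.70 / 32.00 = 1.772 mol.
Step 1 gives a 3:2 ratio of O2 to SO2, so n(SO2) = 1.181 mol.
In step 2 the SO2:S ratio is 1:3, so n(S) = 3.544 mol.
Mass of S = 3.544 × 32.06 = 113.6 g.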